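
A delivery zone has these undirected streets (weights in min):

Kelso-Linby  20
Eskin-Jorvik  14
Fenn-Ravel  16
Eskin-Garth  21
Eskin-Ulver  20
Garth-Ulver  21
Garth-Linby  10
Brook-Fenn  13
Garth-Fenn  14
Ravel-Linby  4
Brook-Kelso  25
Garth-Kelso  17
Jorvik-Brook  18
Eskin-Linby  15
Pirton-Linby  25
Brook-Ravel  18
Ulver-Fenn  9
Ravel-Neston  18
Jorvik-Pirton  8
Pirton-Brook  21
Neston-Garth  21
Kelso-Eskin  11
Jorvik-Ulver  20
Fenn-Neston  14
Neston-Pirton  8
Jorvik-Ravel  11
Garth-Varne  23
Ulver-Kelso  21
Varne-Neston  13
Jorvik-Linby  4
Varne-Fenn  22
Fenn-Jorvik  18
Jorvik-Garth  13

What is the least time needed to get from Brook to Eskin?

32 min

Candidate routes:
Brook–Jorvik–Eskin: 18+14 = 32
Brook–Kelso–Eskin: 25+11 = 36
Brook–Ravel–Linby–Eskin: 18+4+15 = 37
The minimum is 32 min via Brook–Jorvik–Eskin.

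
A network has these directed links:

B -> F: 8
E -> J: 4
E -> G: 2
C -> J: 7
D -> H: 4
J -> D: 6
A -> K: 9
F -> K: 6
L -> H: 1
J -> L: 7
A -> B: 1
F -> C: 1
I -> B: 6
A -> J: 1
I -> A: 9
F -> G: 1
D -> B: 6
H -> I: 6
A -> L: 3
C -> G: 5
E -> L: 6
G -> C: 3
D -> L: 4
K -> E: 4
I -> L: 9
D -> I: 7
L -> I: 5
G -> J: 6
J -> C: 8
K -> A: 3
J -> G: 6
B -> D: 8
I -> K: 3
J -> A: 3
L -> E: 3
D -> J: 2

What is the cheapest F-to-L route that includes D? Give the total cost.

17

Best F to D: F–G–J–D costing 13
Best D to L: D–L costing 4
Total via D: 13 + 4 = 17.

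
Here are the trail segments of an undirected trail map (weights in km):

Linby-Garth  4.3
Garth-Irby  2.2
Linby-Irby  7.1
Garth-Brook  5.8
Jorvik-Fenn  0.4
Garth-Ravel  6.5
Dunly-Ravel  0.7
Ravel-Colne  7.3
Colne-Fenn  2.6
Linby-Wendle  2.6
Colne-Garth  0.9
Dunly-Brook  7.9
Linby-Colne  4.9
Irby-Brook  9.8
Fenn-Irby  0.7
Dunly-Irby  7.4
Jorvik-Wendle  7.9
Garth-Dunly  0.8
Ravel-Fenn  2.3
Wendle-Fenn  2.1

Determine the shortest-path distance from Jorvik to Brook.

9.1 km

Shortest distances from Jorvik:
Jorvik: 0
Fenn: 0.4  (via Jorvik)
Irby: 1.1  (via Fenn)
Wendle: 2.5  (via Fenn)
Ravel: 2.7  (via Fenn)
Colne: 3  (via Fenn)
Garth: 3.3  (via Irby)
Dunly: 3.4  (via Ravel)
Linby: 5.1  (via Wendle)
Brook: 9.1  (via Garth)
Shortest route: Jorvik → Fenn → Irby → Garth → Brook = 9.1 km.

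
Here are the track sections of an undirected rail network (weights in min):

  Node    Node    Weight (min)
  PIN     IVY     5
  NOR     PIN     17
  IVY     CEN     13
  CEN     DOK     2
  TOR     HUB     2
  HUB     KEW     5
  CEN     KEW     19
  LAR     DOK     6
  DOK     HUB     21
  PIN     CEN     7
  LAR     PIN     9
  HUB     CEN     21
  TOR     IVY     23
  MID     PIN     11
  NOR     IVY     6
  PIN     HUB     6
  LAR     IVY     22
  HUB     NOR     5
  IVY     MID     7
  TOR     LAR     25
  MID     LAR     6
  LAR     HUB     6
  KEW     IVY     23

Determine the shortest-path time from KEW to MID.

Running Dijkstra from KEW:
KEW: 0
HUB: 5  (via KEW)
TOR: 7  (via HUB)
NOR: 10  (via HUB)
PIN: 11  (via HUB)
LAR: 11  (via HUB)
IVY: 16  (via NOR)
DOK: 17  (via LAR)
MID: 17  (via LAR)
Shortest route: KEW–HUB–LAR–MID = 17 min.

17 min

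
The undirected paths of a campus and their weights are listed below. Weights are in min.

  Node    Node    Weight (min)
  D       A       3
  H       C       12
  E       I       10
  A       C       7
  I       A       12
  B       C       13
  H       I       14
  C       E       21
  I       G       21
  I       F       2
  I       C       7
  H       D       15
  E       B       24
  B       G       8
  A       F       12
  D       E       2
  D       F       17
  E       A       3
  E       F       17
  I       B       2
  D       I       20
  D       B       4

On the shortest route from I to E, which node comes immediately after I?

Candidate routes:
I - B - D - A - E: 2+4+3+3 = 12
I - E: 10 = 10
I - B - D - E: 2+4+2 = 8
Cheapest is I - B - D - E at 8 min.
So from I the first move is to B.

B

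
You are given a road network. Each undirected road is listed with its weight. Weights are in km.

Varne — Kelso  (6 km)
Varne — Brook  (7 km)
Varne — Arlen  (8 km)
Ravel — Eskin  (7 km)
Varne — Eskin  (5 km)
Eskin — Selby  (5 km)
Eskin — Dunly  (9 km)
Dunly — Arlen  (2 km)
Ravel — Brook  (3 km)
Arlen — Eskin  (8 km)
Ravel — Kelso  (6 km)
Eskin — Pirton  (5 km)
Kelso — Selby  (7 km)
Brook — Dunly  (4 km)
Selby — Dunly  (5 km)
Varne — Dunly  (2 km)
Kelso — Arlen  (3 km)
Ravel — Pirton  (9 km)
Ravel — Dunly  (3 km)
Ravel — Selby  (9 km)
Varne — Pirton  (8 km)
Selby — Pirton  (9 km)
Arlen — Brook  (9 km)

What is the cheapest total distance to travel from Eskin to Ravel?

Enumerating some paths:
Eskin–Ravel: 7 = 7
Eskin–Varne–Dunly–Ravel: 5+2+3 = 10
Eskin–Arlen–Dunly–Ravel: 8+2+3 = 13
Eskin–Dunly–Ravel: 9+3 = 12
The minimum is 7 km via Eskin–Ravel.

7 km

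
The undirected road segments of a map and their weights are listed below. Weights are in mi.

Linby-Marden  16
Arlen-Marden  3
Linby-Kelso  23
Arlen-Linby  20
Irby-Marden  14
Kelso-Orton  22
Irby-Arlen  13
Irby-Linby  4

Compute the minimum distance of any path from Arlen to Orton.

62 mi

Running Dijkstra from Arlen:
Arlen: 0
Marden: 3  (via Arlen)
Irby: 13  (via Arlen)
Linby: 17  (via Irby)
Kelso: 40  (via Linby)
Orton: 62  (via Kelso)
Shortest route: Arlen → Irby → Linby → Kelso → Orton = 62 mi.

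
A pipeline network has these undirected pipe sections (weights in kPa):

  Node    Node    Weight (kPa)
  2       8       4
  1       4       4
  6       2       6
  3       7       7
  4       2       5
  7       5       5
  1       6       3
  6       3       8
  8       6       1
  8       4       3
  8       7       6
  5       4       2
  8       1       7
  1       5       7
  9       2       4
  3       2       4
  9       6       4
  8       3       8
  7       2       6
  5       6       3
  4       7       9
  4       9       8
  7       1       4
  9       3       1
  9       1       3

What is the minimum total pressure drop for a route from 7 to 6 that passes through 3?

12 kPa

Best 7 to 3: 7 → 3 costing 7
Shortest 3→6: 3 → 9 → 6 = 5
Total via 3: 7 + 5 = 12 kPa.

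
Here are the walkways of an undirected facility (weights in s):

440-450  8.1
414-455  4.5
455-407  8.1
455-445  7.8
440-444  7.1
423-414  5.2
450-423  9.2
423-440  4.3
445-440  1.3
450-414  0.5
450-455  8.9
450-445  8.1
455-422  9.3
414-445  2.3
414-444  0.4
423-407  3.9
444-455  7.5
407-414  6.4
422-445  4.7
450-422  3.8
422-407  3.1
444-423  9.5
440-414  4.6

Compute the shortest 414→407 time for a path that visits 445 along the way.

10.1 s

Best 414 to 445: 414 → 445 costing 2.3
Shortest 445→407: 445 → 422 → 407 = 7.8
Total via 445: 2.3 + 7.8 = 10.1 s.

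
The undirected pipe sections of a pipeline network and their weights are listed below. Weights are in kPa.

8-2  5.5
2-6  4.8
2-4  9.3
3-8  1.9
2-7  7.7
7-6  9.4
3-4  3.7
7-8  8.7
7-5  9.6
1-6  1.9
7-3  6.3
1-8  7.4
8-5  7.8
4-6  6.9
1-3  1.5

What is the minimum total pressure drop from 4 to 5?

Settle nodes by increasing distance from 4:
4: 0
3: 3.7  (via 4)
1: 5.2  (via 3)
8: 5.6  (via 3)
6: 6.9  (via 4)
2: 9.3  (via 4)
7: 10  (via 3)
5: 13.4  (via 8)
Shortest route: 4–3–8–5 = 13.4 kPa.

13.4 kPa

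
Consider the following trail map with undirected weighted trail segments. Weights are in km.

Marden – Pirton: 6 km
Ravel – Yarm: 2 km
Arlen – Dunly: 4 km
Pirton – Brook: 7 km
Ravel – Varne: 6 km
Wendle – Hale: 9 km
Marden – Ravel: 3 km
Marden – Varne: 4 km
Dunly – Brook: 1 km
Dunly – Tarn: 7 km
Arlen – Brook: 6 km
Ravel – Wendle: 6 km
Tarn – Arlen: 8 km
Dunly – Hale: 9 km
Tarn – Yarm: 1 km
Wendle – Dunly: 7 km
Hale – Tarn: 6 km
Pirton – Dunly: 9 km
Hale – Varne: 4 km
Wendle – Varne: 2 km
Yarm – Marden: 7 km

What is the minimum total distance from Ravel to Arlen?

11 km

Candidate routes:
Ravel → Yarm → Tarn → Arlen: 2+1+8 = 11
Ravel → Yarm → Tarn → Dunly → Arlen: 2+1+7+4 = 14
The minimum is 11 km via Ravel → Yarm → Tarn → Arlen.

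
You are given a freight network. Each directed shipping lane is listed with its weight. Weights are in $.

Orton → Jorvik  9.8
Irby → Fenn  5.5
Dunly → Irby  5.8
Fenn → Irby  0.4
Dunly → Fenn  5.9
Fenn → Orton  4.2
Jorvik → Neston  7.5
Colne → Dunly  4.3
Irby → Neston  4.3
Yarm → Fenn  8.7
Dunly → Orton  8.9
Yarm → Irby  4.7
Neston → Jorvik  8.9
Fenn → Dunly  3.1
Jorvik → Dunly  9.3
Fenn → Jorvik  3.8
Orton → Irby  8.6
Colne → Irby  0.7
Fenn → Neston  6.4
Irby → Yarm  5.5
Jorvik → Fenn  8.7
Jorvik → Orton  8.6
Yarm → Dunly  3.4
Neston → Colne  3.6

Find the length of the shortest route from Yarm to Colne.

$12.6

Enumerating some paths:
Yarm → Fenn → Irby → Neston → Colne: 8.7+0.4+4.3+3.6 = 17
Yarm → Irby → Neston → Colne: 4.7+4.3+3.6 = 12.6
The minimum is $12.6 via Yarm → Irby → Neston → Colne.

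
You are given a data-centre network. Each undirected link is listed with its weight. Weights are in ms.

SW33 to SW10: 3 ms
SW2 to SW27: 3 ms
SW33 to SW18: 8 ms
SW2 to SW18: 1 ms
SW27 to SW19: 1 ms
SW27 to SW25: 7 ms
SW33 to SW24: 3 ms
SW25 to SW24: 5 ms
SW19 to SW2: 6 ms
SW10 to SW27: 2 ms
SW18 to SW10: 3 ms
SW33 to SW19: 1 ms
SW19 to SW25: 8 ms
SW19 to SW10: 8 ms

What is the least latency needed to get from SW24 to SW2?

Shortest distances from SW24:
SW24: 0
SW33: 3  (via SW24)
SW19: 4  (via SW33)
SW27: 5  (via SW19)
SW25: 5  (via SW24)
SW10: 6  (via SW33)
SW2: 8  (via SW27)
Shortest route: SW24–SW33–SW19–SW27–SW2 = 8 ms.

8 ms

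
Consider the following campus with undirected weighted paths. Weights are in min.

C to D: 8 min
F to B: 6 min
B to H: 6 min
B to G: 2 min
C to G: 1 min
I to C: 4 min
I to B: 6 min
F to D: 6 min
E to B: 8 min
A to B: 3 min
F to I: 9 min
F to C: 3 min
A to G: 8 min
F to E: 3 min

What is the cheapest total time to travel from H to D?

17 min

Settle nodes by increasing distance from H:
H: 0
B: 6  (via H)
G: 8  (via B)
A: 9  (via B)
C: 9  (via G)
F: 12  (via B)
I: 12  (via B)
E: 14  (via B)
D: 17  (via C)
Shortest route: H → B → G → C → D = 17 min.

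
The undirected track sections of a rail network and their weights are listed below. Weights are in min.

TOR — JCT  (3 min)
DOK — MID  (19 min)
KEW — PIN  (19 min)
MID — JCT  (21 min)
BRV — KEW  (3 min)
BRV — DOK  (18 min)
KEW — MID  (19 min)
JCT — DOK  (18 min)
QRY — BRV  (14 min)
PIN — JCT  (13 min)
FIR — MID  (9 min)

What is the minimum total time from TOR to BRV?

38 min

Candidate routes:
TOR - JCT - MID - KEW - BRV: 3+21+19+3 = 46
TOR - JCT - PIN - KEW - BRV: 3+13+19+3 = 38
TOR - JCT - DOK - BRV: 3+18+18 = 39
The minimum is 38 min via TOR - JCT - PIN - KEW - BRV.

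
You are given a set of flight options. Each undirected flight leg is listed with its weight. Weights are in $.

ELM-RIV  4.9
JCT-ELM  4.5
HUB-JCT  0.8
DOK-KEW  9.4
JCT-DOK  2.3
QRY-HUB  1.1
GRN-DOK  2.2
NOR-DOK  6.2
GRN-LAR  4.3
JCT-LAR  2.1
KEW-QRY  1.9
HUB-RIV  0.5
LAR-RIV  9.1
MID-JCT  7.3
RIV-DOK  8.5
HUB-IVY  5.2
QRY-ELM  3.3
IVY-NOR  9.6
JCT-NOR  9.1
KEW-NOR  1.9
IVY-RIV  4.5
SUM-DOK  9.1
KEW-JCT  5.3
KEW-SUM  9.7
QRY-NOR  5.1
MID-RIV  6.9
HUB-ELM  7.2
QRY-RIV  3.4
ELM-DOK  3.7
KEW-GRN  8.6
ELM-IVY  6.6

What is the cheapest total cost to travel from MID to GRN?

$11.8

Settle nodes by increasing distance from MID:
MID: 0
RIV: 6.9  (via MID)
JCT: 7.3  (via MID)
HUB: 7.4  (via RIV)
QRY: 8.5  (via HUB)
LAR: 9.4  (via JCT)
DOK: 9.6  (via JCT)
KEW: 10.4  (via QRY)
IVY: 11.4  (via RIV)
GRN: 11.8  (via DOK)
Shortest route: MID → JCT → DOK → GRN = $11.8.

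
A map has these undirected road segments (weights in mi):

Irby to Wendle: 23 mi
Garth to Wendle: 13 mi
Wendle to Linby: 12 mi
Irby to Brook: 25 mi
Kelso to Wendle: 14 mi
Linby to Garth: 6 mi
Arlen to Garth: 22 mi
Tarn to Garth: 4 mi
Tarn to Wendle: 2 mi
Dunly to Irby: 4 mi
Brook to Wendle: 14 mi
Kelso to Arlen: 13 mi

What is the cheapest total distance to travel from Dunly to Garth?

Settle nodes by increasing distance from Dunly:
Dunly: 0
Irby: 4  (via Dunly)
Wendle: 27  (via Irby)
Brook: 29  (via Irby)
Tarn: 29  (via Wendle)
Garth: 33  (via Tarn)
Shortest route: Dunly–Irby–Wendle–Tarn–Garth = 33 mi.

33 mi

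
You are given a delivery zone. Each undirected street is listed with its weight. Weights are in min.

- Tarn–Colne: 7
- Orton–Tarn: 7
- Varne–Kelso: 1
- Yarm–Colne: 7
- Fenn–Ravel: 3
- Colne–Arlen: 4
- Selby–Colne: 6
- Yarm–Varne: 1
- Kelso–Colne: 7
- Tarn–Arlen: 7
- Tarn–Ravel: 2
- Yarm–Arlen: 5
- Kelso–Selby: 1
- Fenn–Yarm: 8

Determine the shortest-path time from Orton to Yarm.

19 min

Enumerating some paths:
Orton - Tarn - Arlen - Yarm: 7+7+5 = 19
Orton - Tarn - Ravel - Fenn - Yarm: 7+2+3+8 = 20
The minimum is 19 min via Orton - Tarn - Arlen - Yarm.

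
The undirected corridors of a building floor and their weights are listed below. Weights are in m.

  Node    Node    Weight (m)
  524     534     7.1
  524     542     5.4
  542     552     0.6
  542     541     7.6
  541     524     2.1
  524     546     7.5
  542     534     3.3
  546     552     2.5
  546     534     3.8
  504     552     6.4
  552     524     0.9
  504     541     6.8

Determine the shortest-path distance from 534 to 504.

Compare a few routes:
534–542–552–524–541–504: 3.3+0.6+0.9+2.1+6.8 = 13.7
534–542–552–504: 3.3+0.6+6.4 = 10.3
534–546–552–504: 3.8+2.5+6.4 = 12.7
The minimum is 10.3 m via 534–542–552–504.

10.3 m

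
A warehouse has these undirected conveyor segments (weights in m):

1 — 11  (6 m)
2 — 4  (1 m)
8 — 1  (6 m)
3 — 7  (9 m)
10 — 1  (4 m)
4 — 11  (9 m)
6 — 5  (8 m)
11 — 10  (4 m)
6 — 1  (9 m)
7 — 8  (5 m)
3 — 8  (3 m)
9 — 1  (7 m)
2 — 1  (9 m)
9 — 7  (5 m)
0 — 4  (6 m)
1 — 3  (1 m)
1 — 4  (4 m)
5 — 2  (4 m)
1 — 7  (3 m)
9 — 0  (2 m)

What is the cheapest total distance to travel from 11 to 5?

14 m

Enumerating some paths:
11–4–2–5: 9+1+4 = 14
11–1–4–2–5: 6+4+1+4 = 15
11–10–1–4–2–5: 4+4+4+1+4 = 17
11–1–2–5: 6+9+4 = 19
Cheapest is 11–4–2–5 at 14 m.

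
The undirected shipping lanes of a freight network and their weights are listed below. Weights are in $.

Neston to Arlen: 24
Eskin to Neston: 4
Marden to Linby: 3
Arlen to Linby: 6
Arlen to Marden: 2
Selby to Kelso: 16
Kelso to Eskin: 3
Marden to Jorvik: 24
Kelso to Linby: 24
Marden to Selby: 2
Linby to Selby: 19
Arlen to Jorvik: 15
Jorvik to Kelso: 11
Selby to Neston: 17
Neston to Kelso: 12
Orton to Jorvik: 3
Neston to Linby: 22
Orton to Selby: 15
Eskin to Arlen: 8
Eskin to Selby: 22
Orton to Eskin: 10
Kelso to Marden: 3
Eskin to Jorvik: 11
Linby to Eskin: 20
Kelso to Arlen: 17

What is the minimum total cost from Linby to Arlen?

Enumerating some paths:
Linby–Arlen: 6 = 6
Linby–Marden–Arlen: 3+2 = 5
The minimum is $5 via Linby–Marden–Arlen.

$5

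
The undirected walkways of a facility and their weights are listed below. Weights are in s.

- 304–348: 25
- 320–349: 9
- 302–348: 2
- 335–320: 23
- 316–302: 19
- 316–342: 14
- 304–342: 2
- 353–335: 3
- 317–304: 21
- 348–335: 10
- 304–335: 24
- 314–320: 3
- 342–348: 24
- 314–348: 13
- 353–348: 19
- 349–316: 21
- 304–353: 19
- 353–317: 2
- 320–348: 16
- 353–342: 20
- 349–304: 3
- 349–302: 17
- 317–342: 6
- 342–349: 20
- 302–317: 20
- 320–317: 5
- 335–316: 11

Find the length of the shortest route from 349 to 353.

Compare a few routes:
349 - 304 - 342 - 317 - 353: 3+2+6+2 = 13
349 - 320 - 317 - 353: 9+5+2 = 16
The minimum is 13 s via 349 - 304 - 342 - 317 - 353.

13 s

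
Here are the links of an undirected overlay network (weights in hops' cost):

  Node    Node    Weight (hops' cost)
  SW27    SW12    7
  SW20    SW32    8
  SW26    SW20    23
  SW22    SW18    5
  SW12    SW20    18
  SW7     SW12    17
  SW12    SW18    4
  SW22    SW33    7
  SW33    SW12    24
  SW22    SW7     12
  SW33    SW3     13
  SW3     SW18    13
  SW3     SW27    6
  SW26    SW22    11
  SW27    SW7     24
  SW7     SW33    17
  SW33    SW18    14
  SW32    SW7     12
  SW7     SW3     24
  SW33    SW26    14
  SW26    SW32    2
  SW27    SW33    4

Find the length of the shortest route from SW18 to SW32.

18 hops' cost

Compare a few routes:
SW18 - SW22 - SW26 - SW32: 5+11+2 = 18
SW18 - SW22 - SW33 - SW26 - SW32: 5+7+14+2 = 28
SW18 - SW33 - SW26 - SW32: 14+14+2 = 30
SW18 - SW22 - SW7 - SW32: 5+12+12 = 29
Cheapest is SW18 - SW22 - SW26 - SW32 at 18 hops' cost.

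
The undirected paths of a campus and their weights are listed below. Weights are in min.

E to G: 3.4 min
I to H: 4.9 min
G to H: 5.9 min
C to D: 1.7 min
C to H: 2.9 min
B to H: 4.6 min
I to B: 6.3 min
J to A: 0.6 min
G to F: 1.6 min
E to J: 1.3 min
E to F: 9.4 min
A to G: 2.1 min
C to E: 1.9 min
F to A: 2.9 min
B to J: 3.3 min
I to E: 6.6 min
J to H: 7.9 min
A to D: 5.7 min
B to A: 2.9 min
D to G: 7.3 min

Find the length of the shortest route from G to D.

Settle nodes by increasing distance from G:
G: 0
F: 1.6  (via G)
A: 2.1  (via G)
J: 2.7  (via A)
E: 3.4  (via G)
B: 5  (via A)
C: 5.3  (via E)
H: 5.9  (via G)
D: 7  (via C)
Shortest route: G–E–C–D = 7 min.

7 min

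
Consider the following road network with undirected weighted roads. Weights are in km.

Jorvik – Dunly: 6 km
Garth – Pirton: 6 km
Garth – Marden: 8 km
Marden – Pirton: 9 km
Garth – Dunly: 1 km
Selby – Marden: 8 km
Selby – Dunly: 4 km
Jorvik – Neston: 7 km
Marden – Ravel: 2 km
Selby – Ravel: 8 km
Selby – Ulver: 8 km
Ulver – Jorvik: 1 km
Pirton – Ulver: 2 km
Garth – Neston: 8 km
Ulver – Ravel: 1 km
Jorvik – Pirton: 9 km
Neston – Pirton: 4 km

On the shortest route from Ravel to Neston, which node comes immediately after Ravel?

Ulver

Enumerating some paths:
Ravel → Ulver → Pirton → Neston: 1+2+4 = 7
Ravel → Ulver → Jorvik → Neston: 1+1+7 = 9
Ravel → Marden → Pirton → Neston: 2+9+4 = 15
Cheapest is Ravel → Ulver → Pirton → Neston at 7 km.
So from Ravel the first move is to Ulver.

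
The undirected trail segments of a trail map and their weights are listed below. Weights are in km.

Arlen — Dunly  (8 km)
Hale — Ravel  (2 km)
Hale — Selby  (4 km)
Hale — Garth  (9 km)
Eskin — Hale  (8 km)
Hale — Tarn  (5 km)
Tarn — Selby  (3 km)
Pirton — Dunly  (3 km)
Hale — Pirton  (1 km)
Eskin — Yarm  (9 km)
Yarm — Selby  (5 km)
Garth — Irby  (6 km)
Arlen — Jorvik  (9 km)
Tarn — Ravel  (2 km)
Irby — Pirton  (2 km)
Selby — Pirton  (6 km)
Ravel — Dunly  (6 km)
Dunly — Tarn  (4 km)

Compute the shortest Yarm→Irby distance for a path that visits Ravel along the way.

Shortest Yarm→Ravel: Yarm–Selby–Tarn–Ravel = 10
Best Ravel to Irby: Ravel–Hale–Pirton–Irby costing 5
Total via Ravel: 10 + 5 = 15 km.

15 km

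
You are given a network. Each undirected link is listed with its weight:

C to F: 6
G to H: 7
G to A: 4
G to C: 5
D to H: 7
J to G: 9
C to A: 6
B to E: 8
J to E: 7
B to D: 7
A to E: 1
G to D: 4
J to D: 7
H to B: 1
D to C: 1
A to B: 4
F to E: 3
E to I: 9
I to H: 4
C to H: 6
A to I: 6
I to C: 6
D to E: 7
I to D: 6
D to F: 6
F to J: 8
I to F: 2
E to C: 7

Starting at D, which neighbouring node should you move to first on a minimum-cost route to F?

F

Compare a few routes:
D → I → F: 6+2 = 8
D → C → F: 1+6 = 7
D → F: 6 = 6
D → C → I → F: 1+6+2 = 9
The minimum is 6 via D → F.
So from D the first move is to F.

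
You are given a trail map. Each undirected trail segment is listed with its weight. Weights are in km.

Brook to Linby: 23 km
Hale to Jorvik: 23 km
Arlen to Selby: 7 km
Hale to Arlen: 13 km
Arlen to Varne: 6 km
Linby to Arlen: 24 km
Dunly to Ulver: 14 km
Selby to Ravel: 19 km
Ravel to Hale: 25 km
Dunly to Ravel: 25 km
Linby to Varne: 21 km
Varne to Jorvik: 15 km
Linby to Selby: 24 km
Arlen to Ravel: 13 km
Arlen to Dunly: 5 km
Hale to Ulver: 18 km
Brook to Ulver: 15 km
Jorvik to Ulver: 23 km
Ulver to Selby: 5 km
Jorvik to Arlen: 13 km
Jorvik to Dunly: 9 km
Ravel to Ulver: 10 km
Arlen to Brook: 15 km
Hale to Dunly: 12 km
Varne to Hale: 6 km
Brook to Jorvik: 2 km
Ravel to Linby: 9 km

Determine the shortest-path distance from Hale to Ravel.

25 km

Shortest distances from Hale:
Hale: 0
Varne: 6  (via Hale)
Dunly: 12  (via Hale)
Arlen: 12  (via Varne)
Ulver: 18  (via Hale)
Selby: 19  (via Arlen)
Jorvik: 21  (via Varne)
Brook: 23  (via Jorvik)
Ravel: 25  (via Hale)
Shortest route: Hale–Ravel = 25 km.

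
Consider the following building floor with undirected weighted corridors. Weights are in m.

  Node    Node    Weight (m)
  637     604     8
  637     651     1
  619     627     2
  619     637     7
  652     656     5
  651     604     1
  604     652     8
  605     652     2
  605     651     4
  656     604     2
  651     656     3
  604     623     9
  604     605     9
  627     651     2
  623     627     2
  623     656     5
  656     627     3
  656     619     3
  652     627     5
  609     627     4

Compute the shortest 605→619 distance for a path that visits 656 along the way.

10 m

Shortest 605→656: 605 → 652 → 656 = 7
Best 656 to 619: 656 → 619 costing 3
Total via 656: 7 + 3 = 10 m.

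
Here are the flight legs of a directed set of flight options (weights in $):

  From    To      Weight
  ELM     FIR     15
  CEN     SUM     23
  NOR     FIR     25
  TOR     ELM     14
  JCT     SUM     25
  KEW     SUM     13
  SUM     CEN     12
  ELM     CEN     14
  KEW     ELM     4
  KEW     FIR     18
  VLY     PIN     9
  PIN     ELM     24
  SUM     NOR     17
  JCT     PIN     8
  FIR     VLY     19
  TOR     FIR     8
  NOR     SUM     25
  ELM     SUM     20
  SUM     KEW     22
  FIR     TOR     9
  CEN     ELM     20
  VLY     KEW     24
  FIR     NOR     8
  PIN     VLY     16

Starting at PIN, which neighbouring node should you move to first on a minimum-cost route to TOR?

ELM

Enumerating some paths:
PIN - ELM - FIR - TOR: 24+15+9 = 48
PIN - VLY - KEW - FIR - TOR: 16+24+18+9 = 67
PIN - VLY - KEW - ELM - FIR - TOR: 16+24+4+15+9 = 68
PIN - ELM - SUM - KEW - FIR - TOR: 24+20+22+18+9 = 93
Cheapest is PIN - ELM - FIR - TOR at $48.
So from PIN the first move is to ELM.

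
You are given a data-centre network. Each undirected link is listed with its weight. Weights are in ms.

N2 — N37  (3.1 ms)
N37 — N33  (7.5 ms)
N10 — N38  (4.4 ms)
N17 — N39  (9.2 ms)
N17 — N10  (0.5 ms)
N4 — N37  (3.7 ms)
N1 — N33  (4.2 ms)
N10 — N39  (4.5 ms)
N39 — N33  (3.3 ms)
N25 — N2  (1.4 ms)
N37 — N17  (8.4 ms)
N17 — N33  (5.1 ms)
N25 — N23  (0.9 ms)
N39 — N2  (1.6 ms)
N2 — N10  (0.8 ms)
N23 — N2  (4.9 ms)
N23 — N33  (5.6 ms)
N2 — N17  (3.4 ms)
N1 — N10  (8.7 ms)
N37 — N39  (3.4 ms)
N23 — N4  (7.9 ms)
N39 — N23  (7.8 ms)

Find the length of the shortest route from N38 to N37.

8.3 ms

Candidate routes:
N38–N10–N2–N37: 4.4+0.8+3.1 = 8.3
N38–N10–N2–N39–N37: 4.4+0.8+1.6+3.4 = 10.2
The minimum is 8.3 ms via N38–N10–N2–N37.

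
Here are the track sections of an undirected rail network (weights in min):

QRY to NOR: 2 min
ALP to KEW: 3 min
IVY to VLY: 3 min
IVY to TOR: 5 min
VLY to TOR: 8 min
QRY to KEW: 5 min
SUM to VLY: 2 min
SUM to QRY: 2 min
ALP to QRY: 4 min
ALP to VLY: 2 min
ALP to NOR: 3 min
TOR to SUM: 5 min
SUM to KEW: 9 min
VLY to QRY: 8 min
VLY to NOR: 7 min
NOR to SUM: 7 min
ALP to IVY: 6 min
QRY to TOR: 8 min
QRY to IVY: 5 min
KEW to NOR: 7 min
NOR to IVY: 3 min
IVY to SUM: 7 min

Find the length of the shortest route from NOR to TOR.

8 min

Compare a few routes:
NOR–QRY–TOR: 2+8 = 10
NOR–QRY–SUM–TOR: 2+2+5 = 9
NOR–IVY–TOR: 3+5 = 8
NOR–ALP–VLY–SUM–TOR: 3+2+2+5 = 12
Cheapest is NOR–IVY–TOR at 8 min.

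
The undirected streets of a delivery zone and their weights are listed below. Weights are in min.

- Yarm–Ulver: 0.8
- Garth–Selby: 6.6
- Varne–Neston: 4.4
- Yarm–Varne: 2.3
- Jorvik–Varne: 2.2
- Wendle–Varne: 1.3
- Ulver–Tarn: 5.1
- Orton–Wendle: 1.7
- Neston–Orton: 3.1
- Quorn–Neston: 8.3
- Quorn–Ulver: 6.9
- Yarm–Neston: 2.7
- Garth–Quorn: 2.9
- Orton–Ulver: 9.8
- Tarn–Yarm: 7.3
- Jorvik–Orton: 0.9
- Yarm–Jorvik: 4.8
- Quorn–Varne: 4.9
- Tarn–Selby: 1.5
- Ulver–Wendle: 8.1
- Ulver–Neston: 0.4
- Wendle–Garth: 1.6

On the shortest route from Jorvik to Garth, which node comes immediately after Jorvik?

Enumerating some paths:
Jorvik - Varne - Quorn - Garth: 2.2+4.9+2.9 = 10
Jorvik - Yarm - Varne - Wendle - Garth: 4.8+2.3+1.3+1.6 = 10
Jorvik - Orton - Wendle - Garth: 0.9+1.7+1.6 = 4.2
Jorvik - Varne - Wendle - Garth: 2.2+1.3+1.6 = 5.1
Cheapest is Jorvik - Orton - Wendle - Garth at 4.2 min.
So from Jorvik the first move is to Orton.

Orton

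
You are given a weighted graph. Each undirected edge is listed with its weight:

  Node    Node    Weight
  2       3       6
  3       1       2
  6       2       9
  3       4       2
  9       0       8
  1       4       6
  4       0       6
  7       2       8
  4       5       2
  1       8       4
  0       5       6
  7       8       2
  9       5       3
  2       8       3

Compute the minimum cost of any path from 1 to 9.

Running Dijkstra from 1:
1: 0
3: 2  (via 1)
4: 4  (via 3)
8: 4  (via 1)
5: 6  (via 4)
7: 6  (via 8)
2: 7  (via 8)
9: 9  (via 5)
Shortest route: 1 → 3 → 4 → 5 → 9 = 9.

9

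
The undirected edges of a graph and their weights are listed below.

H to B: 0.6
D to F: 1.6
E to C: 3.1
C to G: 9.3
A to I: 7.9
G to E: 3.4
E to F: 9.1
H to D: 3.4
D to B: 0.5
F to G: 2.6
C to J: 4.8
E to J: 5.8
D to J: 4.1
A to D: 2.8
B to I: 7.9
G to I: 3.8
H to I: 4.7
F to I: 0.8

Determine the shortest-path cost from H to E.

Enumerating some paths:
H–B–D–F–I–G–E: 0.6+0.5+1.6+0.8+3.8+3.4 = 10.7
H–B–D–F–G–E: 0.6+0.5+1.6+2.6+3.4 = 8.7
H–B–D–J–E: 0.6+0.5+4.1+5.8 = 11
H–D–F–G–E: 3.4+1.6+2.6+3.4 = 11
Cheapest is H–B–D–F–G–E at 8.7.

8.7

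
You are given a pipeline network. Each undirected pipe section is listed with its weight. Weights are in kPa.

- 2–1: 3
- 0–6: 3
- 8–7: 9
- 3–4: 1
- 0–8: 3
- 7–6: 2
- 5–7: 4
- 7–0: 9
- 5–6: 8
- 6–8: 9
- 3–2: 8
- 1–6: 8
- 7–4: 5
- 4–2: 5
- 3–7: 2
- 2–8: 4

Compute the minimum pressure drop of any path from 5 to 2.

Shortest distances from 5:
5: 0
7: 4  (via 5)
3: 6  (via 7)
6: 6  (via 7)
4: 7  (via 3)
0: 9  (via 6)
2: 12  (via 4)
Shortest route: 5–7–3–4–2 = 12 kPa.

12 kPa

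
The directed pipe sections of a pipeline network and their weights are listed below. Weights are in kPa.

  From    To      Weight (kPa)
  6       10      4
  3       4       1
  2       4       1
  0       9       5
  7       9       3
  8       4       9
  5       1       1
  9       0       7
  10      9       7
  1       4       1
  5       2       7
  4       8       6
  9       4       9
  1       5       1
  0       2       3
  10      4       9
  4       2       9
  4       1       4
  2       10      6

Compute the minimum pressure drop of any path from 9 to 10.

Candidate routes:
9 → 4 → 1 → 5 → 2 → 10: 9+4+1+7+6 = 27
9 → 0 → 2 → 10: 7+3+6 = 16
9 → 4 → 2 → 10: 9+9+6 = 24
The minimum is 16 kPa via 9 → 0 → 2 → 10.

16 kPa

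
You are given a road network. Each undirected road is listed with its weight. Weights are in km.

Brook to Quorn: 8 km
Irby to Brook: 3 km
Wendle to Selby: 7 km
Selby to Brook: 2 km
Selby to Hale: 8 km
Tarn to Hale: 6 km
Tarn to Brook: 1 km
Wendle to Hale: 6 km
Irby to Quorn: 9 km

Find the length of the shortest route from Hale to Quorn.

15 km

Enumerating some paths:
Hale → Selby → Brook → Quorn: 8+2+8 = 18
Hale → Tarn → Brook → Irby → Quorn: 6+1+3+9 = 19
Hale → Tarn → Brook → Quorn: 6+1+8 = 15
Cheapest is Hale → Tarn → Brook → Quorn at 15 km.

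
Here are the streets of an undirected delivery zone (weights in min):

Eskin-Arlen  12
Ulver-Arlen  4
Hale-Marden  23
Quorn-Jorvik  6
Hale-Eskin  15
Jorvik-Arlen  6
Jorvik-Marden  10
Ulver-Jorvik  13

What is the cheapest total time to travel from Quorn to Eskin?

Running Dijkstra from Quorn:
Quorn: 0
Jorvik: 6  (via Quorn)
Arlen: 12  (via Jorvik)
Ulver: 16  (via Arlen)
Marden: 16  (via Jorvik)
Eskin: 24  (via Arlen)
Shortest route: Quorn–Jorvik–Arlen–Eskin = 24 min.

24 min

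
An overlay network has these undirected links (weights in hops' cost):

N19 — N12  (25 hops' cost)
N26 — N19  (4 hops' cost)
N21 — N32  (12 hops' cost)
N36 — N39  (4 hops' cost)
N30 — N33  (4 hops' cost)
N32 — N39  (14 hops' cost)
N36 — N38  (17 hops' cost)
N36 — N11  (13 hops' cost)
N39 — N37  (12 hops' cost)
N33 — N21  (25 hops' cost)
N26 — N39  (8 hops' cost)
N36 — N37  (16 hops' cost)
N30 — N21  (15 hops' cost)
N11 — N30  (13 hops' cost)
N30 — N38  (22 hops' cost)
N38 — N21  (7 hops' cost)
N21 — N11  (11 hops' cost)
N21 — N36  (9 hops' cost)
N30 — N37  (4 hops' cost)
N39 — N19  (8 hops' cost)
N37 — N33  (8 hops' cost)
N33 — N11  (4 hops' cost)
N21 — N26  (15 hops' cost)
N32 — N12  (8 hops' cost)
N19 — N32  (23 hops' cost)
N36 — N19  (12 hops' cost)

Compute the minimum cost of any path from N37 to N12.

34 hops' cost

Running Dijkstra from N37:
N37: 0
N30: 4  (via N37)
N33: 8  (via N37)
N11: 12  (via N33)
N39: 12  (via N37)
N36: 16  (via N37)
N21: 19  (via N30)
N19: 20  (via N39)
N26: 20  (via N39)
N38: 26  (via N30)
N32: 26  (via N39)
N12: 34  (via N32)
Shortest route: N37–N39–N32–N12 = 34 hops' cost.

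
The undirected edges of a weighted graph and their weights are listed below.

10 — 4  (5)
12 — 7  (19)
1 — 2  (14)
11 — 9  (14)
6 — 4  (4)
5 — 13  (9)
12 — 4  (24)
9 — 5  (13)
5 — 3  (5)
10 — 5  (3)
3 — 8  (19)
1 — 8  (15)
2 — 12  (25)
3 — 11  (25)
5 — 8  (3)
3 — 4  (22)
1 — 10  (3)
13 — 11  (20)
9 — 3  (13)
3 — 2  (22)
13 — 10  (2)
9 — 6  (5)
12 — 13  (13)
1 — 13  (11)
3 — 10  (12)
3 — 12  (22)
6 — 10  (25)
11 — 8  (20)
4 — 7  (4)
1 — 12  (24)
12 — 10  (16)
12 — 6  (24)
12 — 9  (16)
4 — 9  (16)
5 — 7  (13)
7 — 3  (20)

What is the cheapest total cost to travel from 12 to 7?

Shortest distances from 12:
12: 0
13: 13  (via 12)
10: 15  (via 13)
9: 16  (via 12)
1: 18  (via 10)
5: 18  (via 10)
7: 19  (via 12)
Shortest route: 12 → 7 = 19.

19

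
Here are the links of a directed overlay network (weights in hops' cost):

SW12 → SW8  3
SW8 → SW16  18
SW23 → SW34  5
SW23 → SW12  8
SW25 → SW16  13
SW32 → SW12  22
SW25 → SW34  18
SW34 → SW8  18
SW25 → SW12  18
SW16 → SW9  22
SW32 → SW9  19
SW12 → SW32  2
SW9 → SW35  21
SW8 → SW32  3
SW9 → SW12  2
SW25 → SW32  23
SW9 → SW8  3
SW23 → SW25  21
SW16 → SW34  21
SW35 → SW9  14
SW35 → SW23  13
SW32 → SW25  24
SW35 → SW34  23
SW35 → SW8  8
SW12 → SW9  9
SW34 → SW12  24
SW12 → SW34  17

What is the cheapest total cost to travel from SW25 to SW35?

Compare a few routes:
SW25–SW12–SW9–SW35: 18+9+21 = 48
SW25–SW16–SW9–SW35: 13+22+21 = 56
The minimum is 48 hops' cost via SW25–SW12–SW9–SW35.

48 hops' cost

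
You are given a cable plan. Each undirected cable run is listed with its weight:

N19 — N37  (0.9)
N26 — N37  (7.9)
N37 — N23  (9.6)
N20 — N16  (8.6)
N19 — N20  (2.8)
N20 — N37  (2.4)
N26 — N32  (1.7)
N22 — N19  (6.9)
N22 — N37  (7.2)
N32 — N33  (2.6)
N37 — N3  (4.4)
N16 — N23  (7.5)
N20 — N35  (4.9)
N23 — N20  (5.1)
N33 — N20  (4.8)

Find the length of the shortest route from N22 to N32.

Shortest distances from N22:
N22: 0
N19: 6.9  (via N22)
N37: 7.2  (via N22)
N20: 9.6  (via N37)
N3: 11.6  (via N37)
N33: 14.4  (via N20)
N35: 14.5  (via N20)
N23: 14.7  (via N20)
N26: 15.1  (via N37)
N32: 16.8  (via N26)
Shortest route: N22–N37–N26–N32 = 16.8.

16.8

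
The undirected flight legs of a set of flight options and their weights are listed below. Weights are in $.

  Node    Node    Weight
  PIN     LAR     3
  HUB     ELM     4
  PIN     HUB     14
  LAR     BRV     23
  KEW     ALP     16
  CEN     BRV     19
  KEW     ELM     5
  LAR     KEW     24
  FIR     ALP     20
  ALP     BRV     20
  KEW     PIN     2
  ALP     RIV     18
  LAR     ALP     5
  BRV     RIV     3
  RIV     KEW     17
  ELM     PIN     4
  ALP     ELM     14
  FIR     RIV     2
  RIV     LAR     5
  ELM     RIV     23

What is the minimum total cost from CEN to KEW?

$32

Settle nodes by increasing distance from CEN:
CEN: 0
BRV: 19  (via CEN)
RIV: 22  (via BRV)
FIR: 24  (via RIV)
LAR: 27  (via RIV)
PIN: 30  (via LAR)
KEW: 32  (via PIN)
Shortest route: CEN → BRV → RIV → LAR → PIN → KEW = $32.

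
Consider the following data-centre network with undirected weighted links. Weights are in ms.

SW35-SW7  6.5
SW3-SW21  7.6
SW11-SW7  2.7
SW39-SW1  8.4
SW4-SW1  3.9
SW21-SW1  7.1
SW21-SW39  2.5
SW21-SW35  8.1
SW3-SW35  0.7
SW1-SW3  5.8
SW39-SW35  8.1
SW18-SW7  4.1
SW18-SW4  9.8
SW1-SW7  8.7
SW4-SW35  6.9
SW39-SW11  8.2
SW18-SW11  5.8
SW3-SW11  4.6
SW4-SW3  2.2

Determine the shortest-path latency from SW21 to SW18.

16.5 ms

Running Dijkstra from SW21:
SW21: 0
SW39: 2.5  (via SW21)
SW1: 7.1  (via SW21)
SW3: 7.6  (via SW21)
SW35: 8.1  (via SW21)
SW4: 9.8  (via SW3)
SW11: 10.7  (via SW39)
SW7: 13.4  (via SW11)
SW18: 16.5  (via SW11)
Shortest route: SW21 → SW39 → SW11 → SW18 = 16.5 ms.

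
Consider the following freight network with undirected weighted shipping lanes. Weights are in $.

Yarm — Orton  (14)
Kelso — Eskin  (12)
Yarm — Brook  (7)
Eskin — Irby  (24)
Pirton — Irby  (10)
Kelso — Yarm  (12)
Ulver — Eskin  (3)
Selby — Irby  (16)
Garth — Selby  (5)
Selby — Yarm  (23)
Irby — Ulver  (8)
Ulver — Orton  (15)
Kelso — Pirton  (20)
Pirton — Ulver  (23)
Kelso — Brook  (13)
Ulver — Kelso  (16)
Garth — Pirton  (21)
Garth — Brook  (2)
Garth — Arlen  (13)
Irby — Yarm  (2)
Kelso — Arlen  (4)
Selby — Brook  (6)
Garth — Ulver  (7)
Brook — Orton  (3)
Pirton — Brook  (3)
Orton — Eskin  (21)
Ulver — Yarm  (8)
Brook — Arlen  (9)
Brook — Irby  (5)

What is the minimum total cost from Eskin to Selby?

Running Dijkstra from Eskin:
Eskin: 0
Ulver: 3  (via Eskin)
Garth: 10  (via Ulver)
Yarm: 11  (via Ulver)
Irby: 11  (via Ulver)
Kelso: 12  (via Eskin)
Brook: 12  (via Garth)
Pirton: 15  (via Brook)
Selby: 15  (via Garth)
Shortest route: Eskin → Ulver → Garth → Selby = $15.

$15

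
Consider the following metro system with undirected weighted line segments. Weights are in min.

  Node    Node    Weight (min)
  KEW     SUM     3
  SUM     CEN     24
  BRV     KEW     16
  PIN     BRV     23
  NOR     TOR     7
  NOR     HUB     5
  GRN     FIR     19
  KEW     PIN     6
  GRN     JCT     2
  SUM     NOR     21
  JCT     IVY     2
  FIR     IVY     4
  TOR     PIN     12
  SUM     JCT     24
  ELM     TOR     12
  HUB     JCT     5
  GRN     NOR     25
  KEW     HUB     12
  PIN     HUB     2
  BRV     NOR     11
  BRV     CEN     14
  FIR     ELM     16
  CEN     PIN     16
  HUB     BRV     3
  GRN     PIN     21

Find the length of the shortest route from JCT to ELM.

22 min

Settle nodes by increasing distance from JCT:
JCT: 0
IVY: 2  (via JCT)
GRN: 2  (via JCT)
HUB: 5  (via JCT)
FIR: 6  (via IVY)
PIN: 7  (via HUB)
BRV: 8  (via HUB)
NOR: 10  (via HUB)
KEW: 13  (via PIN)
SUM: 16  (via KEW)
TOR: 17  (via NOR)
CEN: 22  (via BRV)
ELM: 22  (via FIR)
Shortest route: JCT–IVY–FIR–ELM = 22 min.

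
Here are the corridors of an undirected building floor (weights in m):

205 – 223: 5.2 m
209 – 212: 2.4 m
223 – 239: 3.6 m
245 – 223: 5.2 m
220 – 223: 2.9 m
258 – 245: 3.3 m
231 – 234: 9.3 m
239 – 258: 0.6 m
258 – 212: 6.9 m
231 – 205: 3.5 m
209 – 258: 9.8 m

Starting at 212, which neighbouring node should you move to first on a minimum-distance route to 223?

Compare a few routes:
212 - 209 - 258 - 245 - 223: 2.4+9.8+3.3+5.2 = 20.7
212 - 258 - 239 - 223: 6.9+0.6+3.6 = 11.1
212 - 209 - 258 - 239 - 223: 2.4+9.8+0.6+3.6 = 16.4
212 - 258 - 245 - 223: 6.9+3.3+5.2 = 15.4
Cheapest is 212 - 258 - 239 - 223 at 11.1 m.
So from 212 the first move is to 258.

258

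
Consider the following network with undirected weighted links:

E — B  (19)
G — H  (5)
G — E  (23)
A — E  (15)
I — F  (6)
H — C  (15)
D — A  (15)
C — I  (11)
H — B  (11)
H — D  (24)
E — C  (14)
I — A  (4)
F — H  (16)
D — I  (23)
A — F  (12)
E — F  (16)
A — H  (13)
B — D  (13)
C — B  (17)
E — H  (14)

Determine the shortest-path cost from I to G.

22

Enumerating some paths:
I–C–H–G: 11+15+5 = 31
I–F–H–G: 6+16+5 = 27
I–A–H–G: 4+13+5 = 22
The minimum is 22 via I–A–H–G.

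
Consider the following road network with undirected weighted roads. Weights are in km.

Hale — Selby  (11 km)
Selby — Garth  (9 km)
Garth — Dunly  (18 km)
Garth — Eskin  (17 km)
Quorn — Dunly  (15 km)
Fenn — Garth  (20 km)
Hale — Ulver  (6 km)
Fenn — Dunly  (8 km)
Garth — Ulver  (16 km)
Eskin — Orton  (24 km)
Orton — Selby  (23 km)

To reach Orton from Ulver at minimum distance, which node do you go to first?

Enumerating some paths:
Ulver → Hale → Selby → Orton: 6+11+23 = 40
Ulver → Garth → Eskin → Orton: 16+17+24 = 57
Ulver → Garth → Selby → Orton: 16+9+23 = 48
Ulver → Hale → Selby → Garth → Eskin → Orton: 6+11+9+17+24 = 67
The minimum is 40 km via Ulver → Hale → Selby → Orton.
So from Ulver the first move is to Hale.

Hale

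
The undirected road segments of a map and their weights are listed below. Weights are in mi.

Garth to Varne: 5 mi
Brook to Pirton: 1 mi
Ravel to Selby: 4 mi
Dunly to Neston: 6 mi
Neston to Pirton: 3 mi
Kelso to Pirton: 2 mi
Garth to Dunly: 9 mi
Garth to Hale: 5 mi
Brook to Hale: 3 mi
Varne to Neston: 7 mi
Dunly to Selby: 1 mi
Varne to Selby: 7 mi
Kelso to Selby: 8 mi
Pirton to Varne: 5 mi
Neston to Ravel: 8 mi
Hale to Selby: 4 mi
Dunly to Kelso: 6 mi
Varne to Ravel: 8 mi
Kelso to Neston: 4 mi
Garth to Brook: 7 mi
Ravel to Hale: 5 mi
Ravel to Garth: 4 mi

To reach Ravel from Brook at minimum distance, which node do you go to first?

Compare a few routes:
Brook → Hale → Ravel: 3+5 = 8
Brook → Hale → Selby → Ravel: 3+4+4 = 11
Cheapest is Brook → Hale → Ravel at 8 mi.
So from Brook the first move is to Hale.

Hale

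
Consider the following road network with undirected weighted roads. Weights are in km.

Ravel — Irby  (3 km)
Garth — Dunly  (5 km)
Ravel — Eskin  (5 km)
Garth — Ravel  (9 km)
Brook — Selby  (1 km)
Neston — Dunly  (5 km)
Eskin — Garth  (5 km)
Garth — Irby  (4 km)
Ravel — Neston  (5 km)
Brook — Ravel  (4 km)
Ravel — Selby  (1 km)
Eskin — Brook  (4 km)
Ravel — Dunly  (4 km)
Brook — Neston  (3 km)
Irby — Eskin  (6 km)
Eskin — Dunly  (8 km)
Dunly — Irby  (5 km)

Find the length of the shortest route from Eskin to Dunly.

8 km

Enumerating some paths:
Eskin → Dunly: 8 = 8
Eskin → Ravel → Dunly: 5+4 = 9
Cheapest is Eskin → Dunly at 8 km.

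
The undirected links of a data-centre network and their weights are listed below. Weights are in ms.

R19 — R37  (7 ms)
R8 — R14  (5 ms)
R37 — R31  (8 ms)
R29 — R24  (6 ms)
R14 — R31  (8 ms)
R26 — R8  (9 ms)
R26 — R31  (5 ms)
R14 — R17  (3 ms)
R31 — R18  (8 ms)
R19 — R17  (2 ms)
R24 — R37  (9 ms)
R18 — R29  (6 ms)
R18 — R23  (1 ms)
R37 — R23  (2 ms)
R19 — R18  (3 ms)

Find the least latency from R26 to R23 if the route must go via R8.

23 ms

Shortest R26→R8: R26 → R8 = 9
Shortest R8→R23: R8 → R14 → R17 → R19 → R18 → R23 = 14
Total via R8: 9 + 14 = 23 ms.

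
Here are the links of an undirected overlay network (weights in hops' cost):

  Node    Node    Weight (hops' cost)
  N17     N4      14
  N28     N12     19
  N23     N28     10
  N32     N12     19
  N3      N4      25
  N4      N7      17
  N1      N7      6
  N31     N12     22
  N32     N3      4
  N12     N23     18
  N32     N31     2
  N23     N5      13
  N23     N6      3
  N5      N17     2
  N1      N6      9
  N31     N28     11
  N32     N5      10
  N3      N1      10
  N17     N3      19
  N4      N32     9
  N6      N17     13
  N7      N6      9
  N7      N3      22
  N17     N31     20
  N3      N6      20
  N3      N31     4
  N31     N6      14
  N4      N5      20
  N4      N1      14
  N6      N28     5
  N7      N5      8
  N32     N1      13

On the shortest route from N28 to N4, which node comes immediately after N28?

Compare a few routes:
N28–N31–N32–N4: 11+2+9 = 22
N28–N31–N3–N32–N4: 11+4+4+9 = 28
Cheapest is N28–N31–N32–N4 at 22 hops' cost.
So from N28 the first move is to N31.

N31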